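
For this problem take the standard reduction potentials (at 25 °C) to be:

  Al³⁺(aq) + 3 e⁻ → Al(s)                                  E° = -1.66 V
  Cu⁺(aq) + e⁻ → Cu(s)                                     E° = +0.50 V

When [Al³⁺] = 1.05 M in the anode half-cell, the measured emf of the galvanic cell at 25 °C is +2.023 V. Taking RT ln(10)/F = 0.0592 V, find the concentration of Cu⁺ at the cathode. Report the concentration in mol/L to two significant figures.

Cu⁺/Cu is the cathode, Al³⁺/Al the anode: E°cell = +2.16 V, n = 3.
Overall reaction: 3 Cu⁺(aq) + Al(s) → 3 Cu(s) + Al³⁺(aq); Q = [Al³⁺]^1/[Cu⁺]^3.
From E = E° − (0.0592/n) log Q: log Q = (E° − E)·n/0.0592 = (+2.16 − (+2.023))·3/0.0592 = 6.9426.
So 3·log[Cu⁺] = 1·log(1.05) − log Q = 0.0212 − (6.9426) = -6.9214; log[Cu⁺] = -6.9214 / 3 = -2.3071; [Cu⁺] = 10^(-2.3071) ≈ 0.0049 M.

0.0049 M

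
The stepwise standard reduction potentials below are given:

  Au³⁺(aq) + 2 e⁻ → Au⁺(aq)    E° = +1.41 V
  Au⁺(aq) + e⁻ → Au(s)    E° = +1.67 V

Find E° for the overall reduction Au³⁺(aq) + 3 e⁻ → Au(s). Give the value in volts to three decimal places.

Standard free energies of sequential steps add: ΔG°₃ = ΔG°₁ + ΔG°₂, so n₃E°₃ = n₁E°₁ + n₂E°₂.
E°₃ = (2×+1.41 + 1×+1.67) / 3 = (+4.490) / 3 = +1.497 V.

+1.497 V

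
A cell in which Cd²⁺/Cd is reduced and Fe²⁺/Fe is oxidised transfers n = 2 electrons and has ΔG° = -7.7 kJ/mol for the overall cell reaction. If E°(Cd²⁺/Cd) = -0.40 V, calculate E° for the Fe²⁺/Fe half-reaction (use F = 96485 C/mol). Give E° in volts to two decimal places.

E°cell = −ΔG°/(nF) = −(-7.7×10³)/((2)(96485)) = +0.040 V.
Since Cd²⁺/Cd is the cathode and Fe²⁺/Fe the anode, E°cell = E°(Cd²⁺/Cd) − E°(Fe²⁺/Fe).
So E°(Fe²⁺/Fe) = E°(Cd²⁺/Cd) − E°cell = (-0.40) − (+0.040) = -0.44 V.

-0.44 V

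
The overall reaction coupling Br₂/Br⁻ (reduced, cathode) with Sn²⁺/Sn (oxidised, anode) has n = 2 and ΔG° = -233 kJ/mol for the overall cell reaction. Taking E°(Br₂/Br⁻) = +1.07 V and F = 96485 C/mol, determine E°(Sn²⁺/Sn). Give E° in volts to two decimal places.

-0.14 V

E°cell = −ΔG°/(nF) = −(-233×10³)/((2)(96485)) = +1.207 V.
Since Br₂/Br⁻ is the cathode and Sn²⁺/Sn the anode, E°cell = E°(Br₂/Br⁻) − E°(Sn²⁺/Sn).
So E°(Sn²⁺/Sn) = E°(Br₂/Br⁻) − E°cell = (+1.07) − (+1.207) = -0.14 V.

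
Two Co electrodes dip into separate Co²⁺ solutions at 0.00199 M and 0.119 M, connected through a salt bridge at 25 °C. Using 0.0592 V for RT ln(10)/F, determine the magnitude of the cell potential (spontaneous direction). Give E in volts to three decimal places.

+0.053 V

For a concentration cell E°cell = 0. The 0.119 M side is the cathode (reduction is favoured where [Co²⁺] is higher).
With n = 2, E = −(0.0592/2) log([Co²⁺]ₐₙ/[Co²⁺]꜀ₐₜ) = −(0.0592/2) log(0.00199/0.119) = −(0.0592/2)(-1.777) = +0.053 V.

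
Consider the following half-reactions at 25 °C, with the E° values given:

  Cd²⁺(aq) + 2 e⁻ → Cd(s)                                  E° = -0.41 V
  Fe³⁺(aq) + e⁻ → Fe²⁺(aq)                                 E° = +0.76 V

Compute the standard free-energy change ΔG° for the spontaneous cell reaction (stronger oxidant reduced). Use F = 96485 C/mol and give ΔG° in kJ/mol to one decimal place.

Fe³⁺/Fe²⁺ (E° = +0.76 V) is the cathode; Cd²⁺/Cd (E° = -0.41 V) is the anode, so E°cell = +1.17 V.
Balancing electrons gives n = 2 (lcm of 1 and 2).
ΔG° = −nFE° = −(2)(96485)(+1.17) = -225,775 J = -225.8 kJ/mol.

-225.8 kJ/mol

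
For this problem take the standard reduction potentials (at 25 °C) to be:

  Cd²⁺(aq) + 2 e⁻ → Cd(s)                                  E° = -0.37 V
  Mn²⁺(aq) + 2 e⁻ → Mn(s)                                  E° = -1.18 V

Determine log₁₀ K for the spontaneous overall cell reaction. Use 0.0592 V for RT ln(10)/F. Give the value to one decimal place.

27.4

Cathode: Cd²⁺/Cd; anode: Mn²⁺/Mn. E°cell = +0.81 V, n = 2.
log K = nE°cell / 0.0592 = (2)(+0.81) / 0.0592 = 27.4.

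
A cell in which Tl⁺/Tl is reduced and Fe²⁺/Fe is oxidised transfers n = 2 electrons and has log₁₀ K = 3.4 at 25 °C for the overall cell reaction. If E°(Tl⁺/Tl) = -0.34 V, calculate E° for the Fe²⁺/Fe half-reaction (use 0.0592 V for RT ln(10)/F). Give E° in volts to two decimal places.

E°cell = (0.0592/n)·log K = (0.0592/2)(3.4) = +0.101 V.
Since Tl⁺/Tl is the cathode and Fe²⁺/Fe the anode, E°cell = E°(Tl⁺/Tl) − E°(Fe²⁺/Fe).
So E°(Fe²⁺/Fe) = E°(Tl⁺/Tl) − E°cell = (-0.34) − (+0.101) = -0.44 V.

-0.44 V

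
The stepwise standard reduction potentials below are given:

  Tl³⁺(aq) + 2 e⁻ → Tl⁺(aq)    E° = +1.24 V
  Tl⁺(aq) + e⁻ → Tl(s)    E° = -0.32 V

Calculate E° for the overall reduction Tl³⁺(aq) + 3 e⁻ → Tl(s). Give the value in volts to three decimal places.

+0.720 V

Adding the free-energy changes (−nFE°) of the two steps gives −n₃FE°₃ = −n₁FE°₁ − n₂FE°₂.
E°₃ = (2×+1.24 + 1×-0.32) / 3 = (+2.160) / 3 = +0.720 V.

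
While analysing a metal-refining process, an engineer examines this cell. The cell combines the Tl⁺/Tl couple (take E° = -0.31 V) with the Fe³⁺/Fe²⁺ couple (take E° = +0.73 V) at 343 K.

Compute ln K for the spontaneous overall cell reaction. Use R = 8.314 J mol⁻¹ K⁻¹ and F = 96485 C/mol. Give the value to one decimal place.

Cathode: Fe³⁺/Fe²⁺; anode: Tl⁺/Tl. E°cell = (+0.73) − (-0.31) = +1.04 V, with n = 1.
ΔG° = −nFE° = −RT ln K, so ln K = nFE°/(RT) = (1)(96485)(+1.04) / ((8.314)(343)) = 35.188.

35.2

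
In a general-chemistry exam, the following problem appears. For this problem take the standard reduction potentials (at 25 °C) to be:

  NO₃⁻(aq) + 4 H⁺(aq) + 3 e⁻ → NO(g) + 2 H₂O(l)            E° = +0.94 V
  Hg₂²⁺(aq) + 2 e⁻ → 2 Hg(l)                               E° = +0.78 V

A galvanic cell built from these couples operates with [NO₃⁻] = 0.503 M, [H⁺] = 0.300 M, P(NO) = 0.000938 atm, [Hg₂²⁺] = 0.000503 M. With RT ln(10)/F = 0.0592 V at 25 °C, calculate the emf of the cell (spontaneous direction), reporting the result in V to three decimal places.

NO₃⁻/NO is the cathode (higher E°), Hg₂²⁺/Hg the anode: E°cell = +0.94 − (+0.78) = +0.16 V, n = 6.
Overall: 2 NO₃⁻(aq) + 8 H⁺(aq) + 6 Hg(l) → 2 NO(g) + 4 H₂O(l) + 3 Hg₂²⁺(aq)
Q = P(NO)^2·[Hg₂²⁺]^3 / ([NO₃⁻]^2·[H⁺]^8); log Q = -11.171.
E = E° − (0.0592/n) log Q = +0.16 − (0.0592/6)(-11.171) = +0.270 V.

+0.270 V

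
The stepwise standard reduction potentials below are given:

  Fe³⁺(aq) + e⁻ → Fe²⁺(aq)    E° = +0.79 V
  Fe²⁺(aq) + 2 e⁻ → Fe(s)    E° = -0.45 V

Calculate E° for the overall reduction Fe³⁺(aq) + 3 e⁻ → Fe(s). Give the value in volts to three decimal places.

-0.037 V

Standard free energies of sequential steps add: ΔG°₃ = ΔG°₁ + ΔG°₂, so n₃E°₃ = n₁E°₁ + n₂E°₂.
E°₃ = (1×+0.79 + 2×-0.45) / 3 = (-0.110) / 3 = -0.037 V.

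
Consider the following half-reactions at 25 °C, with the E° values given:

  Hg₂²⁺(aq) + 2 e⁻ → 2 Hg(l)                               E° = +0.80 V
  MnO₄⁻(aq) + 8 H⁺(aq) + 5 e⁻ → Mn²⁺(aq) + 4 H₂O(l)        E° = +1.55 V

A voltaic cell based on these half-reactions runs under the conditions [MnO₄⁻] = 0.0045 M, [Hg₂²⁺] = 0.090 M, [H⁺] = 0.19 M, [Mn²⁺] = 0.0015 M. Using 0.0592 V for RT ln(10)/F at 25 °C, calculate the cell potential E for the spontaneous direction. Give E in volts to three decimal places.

+0.718 V

MnO₄⁻/Mn²⁺ is the cathode (higher E°), Hg₂²⁺/Hg the anode: E°cell = +1.55 − (+0.80) = +0.75 V, n = 10.
Overall: 2 MnO₄⁻(aq) + 16 H⁺(aq) + 10 Hg(l) → 2 Mn²⁺(aq) + 8 H₂O(l) + 5 Hg₂²⁺(aq)
Q = [Mn²⁺]^2·[Hg₂²⁺]^5 / ([MnO₄⁻]^2·[H⁺]^16); log Q = 5.357.
E = E° − (0.0592/n) log Q = +0.75 − (0.0592/10)(5.357) = +0.718 V.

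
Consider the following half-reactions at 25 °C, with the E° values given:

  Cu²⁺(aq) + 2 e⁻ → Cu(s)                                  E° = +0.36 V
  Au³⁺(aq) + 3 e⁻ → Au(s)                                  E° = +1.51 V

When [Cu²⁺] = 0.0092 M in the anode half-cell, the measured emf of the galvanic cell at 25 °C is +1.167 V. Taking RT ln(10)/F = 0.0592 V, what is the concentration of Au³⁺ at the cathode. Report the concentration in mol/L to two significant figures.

0.0064 M

Au³⁺/Au is the cathode, Cu²⁺/Cu the anode: E°cell = +1.15 V, n = 6.
Overall reaction: 2 Au³⁺(aq) + 3 Cu(s) → 2 Au(s) + 3 Cu²⁺(aq); Q = [Cu²⁺]^3/[Au³⁺]^2.
From E = E° − (0.0592/n) log Q: log Q = (E° − E)·n/0.0592 = (+1.15 − (+1.167))·6/0.0592 = -1.7230.
So 2·log[Au³⁺] = 3·log(0.0092) − log Q = -6.1086 − (-1.7230) = -4.3856; log[Au³⁺] = -4.3856 / 2 = -2.1928; [Au³⁺] = 10^(-2.1928) ≈ 0.0064 M.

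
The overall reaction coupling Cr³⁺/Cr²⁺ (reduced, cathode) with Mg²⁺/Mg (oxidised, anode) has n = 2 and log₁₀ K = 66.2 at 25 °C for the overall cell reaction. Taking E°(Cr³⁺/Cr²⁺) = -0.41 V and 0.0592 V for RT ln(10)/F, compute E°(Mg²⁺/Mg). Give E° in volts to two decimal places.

E°cell = (0.0592/n)·log K = (0.0592/2)(66.2) = +1.960 V.
Since Cr³⁺/Cr²⁺ is the cathode and Mg²⁺/Mg the anode, E°cell = E°(Cr³⁺/Cr²⁺) − E°(Mg²⁺/Mg).
So E°(Mg²⁺/Mg) = E°(Cr³⁺/Cr²⁺) − E°cell = (-0.41) − (+1.960) = -2.37 V.

-2.37 V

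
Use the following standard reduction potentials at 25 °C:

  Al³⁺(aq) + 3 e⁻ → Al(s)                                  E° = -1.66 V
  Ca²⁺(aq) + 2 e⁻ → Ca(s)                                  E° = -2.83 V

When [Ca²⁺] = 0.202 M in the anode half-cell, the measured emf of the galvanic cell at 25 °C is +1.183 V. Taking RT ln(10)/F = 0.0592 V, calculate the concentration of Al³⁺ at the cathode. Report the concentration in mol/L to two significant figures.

Al³⁺/Al is the cathode, Ca²⁺/Ca the anode: E°cell = +1.17 V, n = 6.
Overall reaction: 2 Al³⁺(aq) + 3 Ca(s) → 2 Al(s) + 3 Ca²⁺(aq); Q = [Ca²⁺]^3/[Al³⁺]^2.
From E = E° − (0.0592/n) log Q: log Q = (E° − E)·n/0.0592 = (+1.17 − (+1.183))·6/0.0592 = -1.3176.
So 2·log[Al³⁺] = 3·log(0.202) − log Q = -2.0839 − (-1.3176) = -0.7663; log[Al³⁺] = -0.7663 / 2 = -0.3831; [Al³⁺] = 10^(-0.3831) ≈ 0.41 M.

0.41 M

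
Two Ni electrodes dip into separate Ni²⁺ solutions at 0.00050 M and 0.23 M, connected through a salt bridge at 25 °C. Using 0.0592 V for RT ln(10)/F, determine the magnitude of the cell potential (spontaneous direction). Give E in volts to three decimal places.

For a concentration cell E°cell = 0. The 0.23 M side is the cathode (reduction is favoured where [Ni²⁺] is higher).
With n = 2, E = −(0.0592/2) log([Ni²⁺]ₐₙ/[Ni²⁺]꜀ₐₜ) = −(0.0592/2) log(0.0005/0.23) = −(0.0592/2)(-2.663) = +0.079 V.

+0.079 V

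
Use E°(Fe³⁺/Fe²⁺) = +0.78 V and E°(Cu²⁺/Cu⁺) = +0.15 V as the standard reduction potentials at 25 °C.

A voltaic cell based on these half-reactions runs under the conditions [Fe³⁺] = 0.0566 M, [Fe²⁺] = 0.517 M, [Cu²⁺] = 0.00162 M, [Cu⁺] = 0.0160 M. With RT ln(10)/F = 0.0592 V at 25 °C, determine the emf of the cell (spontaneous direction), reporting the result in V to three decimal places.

+0.632 V

Fe³⁺/Fe²⁺ is the cathode (higher E°), Cu²⁺/Cu⁺ the anode: E°cell = +0.78 − (+0.15) = +0.63 V, n = 1.
Overall: Fe³⁺(aq) + Cu⁺(aq) → Fe²⁺(aq) + Cu²⁺(aq)
Q = [Fe²⁺]·[Cu²⁺] / ([Fe³⁺]·[Cu⁺]); log Q = -0.034.
E = E° − (0.0592/n) log Q = +0.63 − (0.0592/1)(-0.034) = +0.632 V.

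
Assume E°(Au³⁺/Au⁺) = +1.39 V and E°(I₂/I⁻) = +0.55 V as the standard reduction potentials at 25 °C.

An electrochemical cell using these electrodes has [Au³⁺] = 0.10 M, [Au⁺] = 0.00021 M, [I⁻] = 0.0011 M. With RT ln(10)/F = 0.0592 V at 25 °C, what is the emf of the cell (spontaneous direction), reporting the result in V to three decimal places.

+0.744 V

Au³⁺/Au⁺ is the cathode (higher E°), I₂/I⁻ the anode: E°cell = +1.39 − (+0.55) = +0.84 V, n = 2.
Overall: Au³⁺(aq) + 2 I⁻(aq) → Au⁺(aq) + I₂(s)
Q = [Au⁺] / ([Au³⁺]·[I⁻]^2); log Q = 3.239.
E = E° − (0.0592/n) log Q = +0.84 − (0.0592/2)(3.239) = +0.744 V.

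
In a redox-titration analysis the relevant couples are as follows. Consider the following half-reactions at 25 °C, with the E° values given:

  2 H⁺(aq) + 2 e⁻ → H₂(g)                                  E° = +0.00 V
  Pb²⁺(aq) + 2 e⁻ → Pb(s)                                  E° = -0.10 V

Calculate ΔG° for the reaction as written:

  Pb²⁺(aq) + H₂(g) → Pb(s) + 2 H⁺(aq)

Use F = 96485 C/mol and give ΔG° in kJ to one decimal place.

As written, Pb²⁺/Pb is reduced (cathode) and H⁺/H₂ is oxidised (anode), so E°cell = (-0.10) − (+0.00) = -0.10 V.
Balancing electrons gives n = 2.
ΔG° = −nFE° = −(2)(96485)(-0.10) = 19,297 J = +19.3 kJ.

+19.3 kJ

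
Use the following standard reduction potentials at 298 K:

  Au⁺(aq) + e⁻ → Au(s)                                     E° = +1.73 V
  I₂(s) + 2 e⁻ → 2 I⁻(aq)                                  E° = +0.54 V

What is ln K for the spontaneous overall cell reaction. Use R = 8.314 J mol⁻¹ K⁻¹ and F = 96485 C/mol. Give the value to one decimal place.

Cathode: Au⁺/Au; anode: I₂/I⁻. E°cell = (+1.73) − (+0.54) = +1.19 V, with n = 2.
ΔG° = −nFE° = −RT ln K, so ln K = nFE°/(RT) = (2)(96485)(+1.19) / ((8.314)(298)) = 92.685.

92.7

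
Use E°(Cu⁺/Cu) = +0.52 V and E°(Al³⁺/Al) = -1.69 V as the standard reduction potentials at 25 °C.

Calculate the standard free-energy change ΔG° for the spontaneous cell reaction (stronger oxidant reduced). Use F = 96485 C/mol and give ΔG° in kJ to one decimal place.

Cu⁺/Cu (E° = +0.52 V) is the cathode; Al³⁺/Al (E° = -1.69 V) is the anode, so E°cell = +2.21 V.
Balancing electrons gives n = 3 (lcm of 1 and 3).
ΔG° = −nFE° = −(3)(96485)(+2.21) = -639,696 J = -639.7 kJ.

-639.7 kJ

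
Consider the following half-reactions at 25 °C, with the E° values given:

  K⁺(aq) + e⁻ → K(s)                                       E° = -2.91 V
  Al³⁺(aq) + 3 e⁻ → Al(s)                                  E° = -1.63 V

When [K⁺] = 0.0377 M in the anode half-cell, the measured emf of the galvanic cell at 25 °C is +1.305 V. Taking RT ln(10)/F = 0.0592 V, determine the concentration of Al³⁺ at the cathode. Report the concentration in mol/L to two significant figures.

Al³⁺/Al is the cathode, K⁺/K the anode: E°cell = +1.28 V, n = 3.
Overall reaction: Al³⁺(aq) + 3 K(s) → Al(s) + 3 K⁺(aq); Q = [K⁺]^3/[Al³⁺]^1.
From E = E° − (0.0592/n) log Q: log Q = (E° − E)·n/0.0592 = (+1.28 − (+1.305))·3/0.0592 = -1.2669.
So 1·log[Al³⁺] = 3·log(0.0377) − log Q = -4.2710 − (-1.2669) = -3.0041; [Al³⁺] = 10^(-3.0041) ≈ 0.00099 M.

0.00099 M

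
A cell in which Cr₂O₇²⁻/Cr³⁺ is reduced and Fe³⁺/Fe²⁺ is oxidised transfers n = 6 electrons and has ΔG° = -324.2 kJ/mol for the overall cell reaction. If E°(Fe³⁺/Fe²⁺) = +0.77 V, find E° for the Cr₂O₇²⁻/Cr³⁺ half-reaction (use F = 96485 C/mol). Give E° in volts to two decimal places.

+1.33 V

E°cell = −ΔG°/(nF) = −(-324.2×10³)/((6)(96485)) = +0.560 V.
Since Cr₂O₇²⁻/Cr³⁺ is the cathode and Fe³⁺/Fe²⁺ the anode, E°cell = E°(Cr₂O₇²⁻/Cr³⁺) − E°(Fe³⁺/Fe²⁺).
So E°(Cr₂O₇²⁻/Cr³⁺) = E°cell + E°(Fe³⁺/Fe²⁺) = +0.560 + (+0.77) = +1.33 V.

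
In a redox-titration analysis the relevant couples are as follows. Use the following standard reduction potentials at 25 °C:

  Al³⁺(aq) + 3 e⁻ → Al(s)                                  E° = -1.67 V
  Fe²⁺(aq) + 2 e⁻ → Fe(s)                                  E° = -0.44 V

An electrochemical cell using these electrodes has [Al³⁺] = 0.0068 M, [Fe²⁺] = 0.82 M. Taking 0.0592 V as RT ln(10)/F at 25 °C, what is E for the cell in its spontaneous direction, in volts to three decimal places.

Fe²⁺/Fe is the cathode (higher E°), Al³⁺/Al the anode: E°cell = -0.44 − (-1.67) = +1.23 V, n = 6.
Overall: 3 Fe²⁺(aq) + 2 Al(s) → 3 Fe(s) + 2 Al³⁺(aq)
Q = [Al³⁺]^2 / ([Fe²⁺]^3); log Q = -4.076.
E = E° − (0.0592/n) log Q = +1.23 − (0.0592/6)(-4.076) = +1.270 V.

+1.270 V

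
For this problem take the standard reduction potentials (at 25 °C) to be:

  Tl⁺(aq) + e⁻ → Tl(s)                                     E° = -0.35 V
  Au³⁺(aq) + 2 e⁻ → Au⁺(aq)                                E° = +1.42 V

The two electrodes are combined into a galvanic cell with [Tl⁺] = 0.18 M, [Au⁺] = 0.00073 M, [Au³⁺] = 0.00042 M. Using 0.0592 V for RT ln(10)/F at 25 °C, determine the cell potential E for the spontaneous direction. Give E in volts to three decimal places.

+1.807 V

Au³⁺/Au⁺ is the cathode (higher E°), Tl⁺/Tl the anode: E°cell = +1.42 − (-0.35) = +1.77 V, n = 2.
Overall: Au³⁺(aq) + 2 Tl(s) → Au⁺(aq) + 2 Tl⁺(aq)
Q = [Au⁺]·[Tl⁺]^2 / ([Au³⁺]); log Q = -1.249.
E = E° − (0.0592/n) log Q = +1.77 − (0.0592/2)(-1.249) = +1.807 V.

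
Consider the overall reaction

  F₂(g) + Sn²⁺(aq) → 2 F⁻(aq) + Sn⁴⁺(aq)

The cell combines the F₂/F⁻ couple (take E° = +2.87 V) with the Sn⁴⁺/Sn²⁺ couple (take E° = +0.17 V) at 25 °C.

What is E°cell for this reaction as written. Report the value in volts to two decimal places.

The F₂/F⁻ couple has the higher reduction potential, so it is the cathode; Sn⁴⁺/Sn²⁺ is oxidised at the anode.
E°cell = E°(cathode) − E°(anode) = (+2.87) − (+0.17) = +2.70 V.

+2.70 V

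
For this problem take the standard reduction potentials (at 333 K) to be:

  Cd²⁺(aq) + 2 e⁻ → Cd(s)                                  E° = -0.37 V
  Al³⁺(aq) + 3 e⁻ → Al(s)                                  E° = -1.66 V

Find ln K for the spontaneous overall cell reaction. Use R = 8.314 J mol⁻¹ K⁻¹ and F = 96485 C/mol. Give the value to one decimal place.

269.7

Cathode: Cd²⁺/Cd; anode: Al³⁺/Al. E°cell = (-0.37) − (-1.66) = +1.29 V, with n = 6.
ΔG° = −nFE° = −RT ln K, so ln K = nFE°/(RT) = (6)(96485)(+1.29) / ((8.314)(333)) = 269.741.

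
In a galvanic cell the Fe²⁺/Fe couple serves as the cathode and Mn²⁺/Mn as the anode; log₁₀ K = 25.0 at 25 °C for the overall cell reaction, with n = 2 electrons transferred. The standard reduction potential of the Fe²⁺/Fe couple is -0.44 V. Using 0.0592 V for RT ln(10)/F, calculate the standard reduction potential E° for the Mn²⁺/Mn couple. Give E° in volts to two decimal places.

E°cell = (0.0592/n)·log K = (0.0592/2)(25.0) = +0.740 V.
Since Fe²⁺/Fe is the cathode and Mn²⁺/Mn the anode, E°cell = E°(Fe²⁺/Fe) − E°(Mn²⁺/Mn).
So E°(Mn²⁺/Mn) = E°(Fe²⁺/Fe) − E°cell = (-0.44) − (+0.740) = -1.18 V.

-1.18 V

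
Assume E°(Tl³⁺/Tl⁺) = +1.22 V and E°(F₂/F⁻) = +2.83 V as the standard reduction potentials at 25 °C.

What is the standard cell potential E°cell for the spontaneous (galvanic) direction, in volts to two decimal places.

+1.61 V

The F₂/F⁻ couple has the higher reduction potential, so it is the cathode; Tl³⁺/Tl⁺ is oxidised at the anode.
E°cell = E°(cathode) − E°(anode) = (+2.83) − (+1.22) = +1.61 V.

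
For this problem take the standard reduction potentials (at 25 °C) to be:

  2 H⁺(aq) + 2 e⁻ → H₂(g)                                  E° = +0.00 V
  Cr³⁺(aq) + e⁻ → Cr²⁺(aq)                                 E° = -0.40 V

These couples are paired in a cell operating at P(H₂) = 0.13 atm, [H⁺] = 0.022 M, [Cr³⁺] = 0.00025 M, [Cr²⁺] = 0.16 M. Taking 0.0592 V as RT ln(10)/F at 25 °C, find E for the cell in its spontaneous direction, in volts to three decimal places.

H⁺/H₂ is the cathode (higher E°), Cr³⁺/Cr²⁺ the anode: E°cell = +0.00 − (-0.40) = +0.40 V, n = 2.
Overall: 2 H⁺(aq) + 2 Cr²⁺(aq) → H₂(g) + 2 Cr³⁺(aq)
Q = P(H₂)·[Cr³⁺]^2 / ([H⁺]^2·[Cr²⁺]^2); log Q = -3.183.
E = E° − (0.0592/n) log Q = +0.40 − (0.0592/2)(-3.183) = +0.494 V.

+0.494 V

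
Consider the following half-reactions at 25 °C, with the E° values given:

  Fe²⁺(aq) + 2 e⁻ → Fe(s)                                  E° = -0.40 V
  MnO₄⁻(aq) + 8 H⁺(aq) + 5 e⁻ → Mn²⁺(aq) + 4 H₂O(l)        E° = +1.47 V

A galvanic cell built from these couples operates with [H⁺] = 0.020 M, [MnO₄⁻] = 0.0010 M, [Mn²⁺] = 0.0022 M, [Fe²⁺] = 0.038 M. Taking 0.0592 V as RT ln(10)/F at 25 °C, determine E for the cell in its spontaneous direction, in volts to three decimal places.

+1.747 V

MnO₄⁻/Mn²⁺ is the cathode (higher E°), Fe²⁺/Fe the anode: E°cell = +1.47 − (-0.40) = +1.87 V, n = 10.
Overall: 2 MnO₄⁻(aq) + 16 H⁺(aq) + 5 Fe(s) → 2 Mn²⁺(aq) + 8 H₂O(l) + 5 Fe²⁺(aq)
Q = [Mn²⁺]^2·[Fe²⁺]^5 / ([MnO₄⁻]^2·[H⁺]^16); log Q = 20.767.
E = E° − (0.0592/n) log Q = +1.87 − (0.0592/10)(20.767) = +1.747 V.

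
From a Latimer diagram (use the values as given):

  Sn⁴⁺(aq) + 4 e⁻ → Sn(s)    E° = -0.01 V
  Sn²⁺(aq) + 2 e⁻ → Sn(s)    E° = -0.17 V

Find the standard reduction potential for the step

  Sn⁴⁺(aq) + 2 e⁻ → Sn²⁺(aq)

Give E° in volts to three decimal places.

Sequential free energies add, so n₃E°₃ = n₁E°₁ + n₂E°₂.
With n₃ = 4, and the known step contributing 2×(-0.17) V, the unknown satisfies 2·E° = 4×(-0.01) − 2×(-0.17) = +0.300.
E° = +0.300 / 2 = +0.150 V.

+0.150 V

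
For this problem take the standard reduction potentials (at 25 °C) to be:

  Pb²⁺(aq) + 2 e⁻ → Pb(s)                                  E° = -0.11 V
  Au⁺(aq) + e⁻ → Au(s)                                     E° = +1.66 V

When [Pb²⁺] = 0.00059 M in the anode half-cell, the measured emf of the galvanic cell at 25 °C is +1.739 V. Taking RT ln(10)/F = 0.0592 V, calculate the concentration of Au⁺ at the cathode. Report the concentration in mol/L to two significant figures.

0.0073 M

Au⁺/Au is the cathode, Pb²⁺/Pb the anode: E°cell = +1.77 V, n = 2.
Overall reaction: 2 Au⁺(aq) + Pb(s) → 2 Au(s) + Pb²⁺(aq); Q = [Pb²⁺]^1/[Au⁺]^2.
From E = E° − (0.0592/n) log Q: log Q = (E° − E)·n/0.0592 = (+1.77 − (+1.739))·2/0.0592 = 1.0473.
So 2·log[Au⁺] = 1·log(0.00059) − log Q = -3.2291 − (1.0473) = -4.2764; log[Au⁺] = -4.2764 / 2 = -2.1382; [Au⁺] = 10^(-2.1382) ≈ 0.0073 M.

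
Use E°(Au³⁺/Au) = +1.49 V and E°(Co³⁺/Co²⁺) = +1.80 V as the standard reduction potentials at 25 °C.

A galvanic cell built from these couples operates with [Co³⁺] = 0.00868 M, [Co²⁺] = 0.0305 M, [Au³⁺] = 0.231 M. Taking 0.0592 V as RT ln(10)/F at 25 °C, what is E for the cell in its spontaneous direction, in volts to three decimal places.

Co³⁺/Co²⁺ is the cathode (higher E°), Au³⁺/Au the anode: E°cell = +1.80 − (+1.49) = +0.31 V, n = 3.
Overall: 3 Co³⁺(aq) + Au(s) → 3 Co²⁺(aq) + Au³⁺(aq)
Q = [Co²⁺]^3·[Au³⁺] / ([Co³⁺]^3); log Q = 1.001.
E = E° − (0.0592/n) log Q = +0.31 − (0.0592/3)(1.001) = +0.290 V.

+0.290 V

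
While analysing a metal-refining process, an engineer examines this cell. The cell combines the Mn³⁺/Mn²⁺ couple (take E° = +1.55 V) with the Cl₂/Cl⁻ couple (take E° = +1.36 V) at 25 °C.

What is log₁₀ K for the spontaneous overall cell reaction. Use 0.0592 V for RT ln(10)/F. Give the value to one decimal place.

Cathode: Mn³⁺/Mn²⁺; anode: Cl₂/Cl⁻. E°cell = +0.19 V, n = 2.
log K = nE°cell / 0.0592 = (2)(+0.19) / 0.0592 = 6.4.

6.4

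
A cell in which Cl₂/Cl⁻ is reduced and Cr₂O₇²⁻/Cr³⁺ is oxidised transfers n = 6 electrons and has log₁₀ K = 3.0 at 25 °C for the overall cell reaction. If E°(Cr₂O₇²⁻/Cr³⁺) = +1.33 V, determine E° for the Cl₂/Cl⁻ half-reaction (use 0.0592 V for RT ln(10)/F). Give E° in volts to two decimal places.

+1.36 V

E°cell = (0.0592/n)·log K = (0.0592/6)(3.0) = +0.030 V.
Since Cl₂/Cl⁻ is the cathode and Cr₂O₇²⁻/Cr³⁺ the anode, E°cell = E°(Cl₂/Cl⁻) − E°(Cr₂O₇²⁻/Cr³⁺).
So E°(Cl₂/Cl⁻) = E°cell + E°(Cr₂O₇²⁻/Cr³⁺) = +0.030 + (+1.33) = +1.36 V.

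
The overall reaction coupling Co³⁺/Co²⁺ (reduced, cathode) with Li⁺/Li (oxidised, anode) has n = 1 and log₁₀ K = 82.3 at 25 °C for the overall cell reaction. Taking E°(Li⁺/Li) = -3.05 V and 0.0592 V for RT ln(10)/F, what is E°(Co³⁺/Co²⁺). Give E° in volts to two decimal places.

+1.82 V

E°cell = (0.0592/n)·log K = (0.0592/1)(82.3) = +4.872 V.
Since Co³⁺/Co²⁺ is the cathode and Li⁺/Li the anode, E°cell = E°(Co³⁺/Co²⁺) − E°(Li⁺/Li).
So E°(Co³⁺/Co²⁺) = E°cell + E°(Li⁺/Li) = +4.872 + (-3.05) = +1.82 V.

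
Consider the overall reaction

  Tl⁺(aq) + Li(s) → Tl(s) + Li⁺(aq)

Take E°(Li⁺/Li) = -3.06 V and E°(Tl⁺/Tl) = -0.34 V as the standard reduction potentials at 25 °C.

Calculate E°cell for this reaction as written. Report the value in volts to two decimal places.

The Tl⁺/Tl couple has the higher reduction potential, so it is the cathode; Li⁺/Li is oxidised at the anode.
E°cell = E°(cathode) − E°(anode) = (-0.34) − (-3.06) = +2.72 V.
Since E°cell > 0, the reaction is spontaneous under standard conditions.

+2.72 V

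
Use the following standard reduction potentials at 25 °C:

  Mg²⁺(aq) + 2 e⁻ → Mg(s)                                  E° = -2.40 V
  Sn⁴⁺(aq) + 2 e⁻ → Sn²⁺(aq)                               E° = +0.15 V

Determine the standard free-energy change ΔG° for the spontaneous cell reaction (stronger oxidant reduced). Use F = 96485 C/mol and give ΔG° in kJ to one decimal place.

Sn⁴⁺/Sn²⁺ (E° = +0.15 V) is the cathode; Mg²⁺/Mg (E° = -2.40 V) is the anode, so E°cell = +2.55 V.
Balancing electrons gives n = 2 (lcm of 2 and 2).
ΔG° = −nFE° = −(2)(96485)(+2.55) = -492,073 J = -492.1 kJ.

-492.1 kJ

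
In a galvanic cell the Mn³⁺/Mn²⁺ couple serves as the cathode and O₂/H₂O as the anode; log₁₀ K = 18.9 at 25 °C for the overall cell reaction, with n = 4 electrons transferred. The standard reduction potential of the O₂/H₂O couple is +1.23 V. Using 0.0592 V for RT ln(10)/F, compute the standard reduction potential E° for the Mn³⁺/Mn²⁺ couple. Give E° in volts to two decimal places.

E°cell = (0.0592/n)·log K = (0.0592/4)(18.9) = +0.280 V.
Since Mn³⁺/Mn²⁺ is the cathode and O₂/H₂O the anode, E°cell = E°(Mn³⁺/Mn²⁺) − E°(O₂/H₂O).
So E°(Mn³⁺/Mn²⁺) = E°cell + E°(O₂/H₂O) = +0.280 + (+1.23) = +1.51 V.

+1.51 V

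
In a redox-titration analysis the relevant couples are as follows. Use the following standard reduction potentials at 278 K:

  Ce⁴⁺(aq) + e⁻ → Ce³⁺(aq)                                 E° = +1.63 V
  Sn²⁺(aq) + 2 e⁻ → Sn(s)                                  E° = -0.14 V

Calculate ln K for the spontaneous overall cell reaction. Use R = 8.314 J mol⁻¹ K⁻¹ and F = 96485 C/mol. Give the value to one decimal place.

147.8

Cathode: Ce⁴⁺/Ce³⁺; anode: Sn²⁺/Sn. E°cell = (+1.63) − (-0.14) = +1.77 V, with n = 2.
ΔG° = −nFE° = −RT ln K, so ln K = nFE°/(RT) = (2)(96485)(+1.77) / ((8.314)(278)) = 147.777.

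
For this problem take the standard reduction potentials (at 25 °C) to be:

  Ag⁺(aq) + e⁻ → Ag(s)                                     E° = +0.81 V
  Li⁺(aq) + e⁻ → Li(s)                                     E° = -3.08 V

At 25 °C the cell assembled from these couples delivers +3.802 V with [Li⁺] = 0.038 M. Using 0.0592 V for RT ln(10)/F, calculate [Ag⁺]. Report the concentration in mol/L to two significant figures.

0.0012 M

Ag⁺/Ag is the cathode, Li⁺/Li the anode: E°cell = +3.89 V, n = 1.
Overall reaction: Ag⁺(aq) + Li(s) → Ag(s) + Li⁺(aq); Q = [Li⁺]^1/[Ag⁺]^1.
From E = E° − (0.0592/n) log Q: log Q = (E° − E)·n/0.0592 = (+3.89 − (+3.802))·1/0.0592 = 1.4865.
So 1·log[Ag⁺] = 1·log(0.038) − log Q = -1.4202 − (1.4865) = -2.9067; [Ag⁺] = 10^(-2.9067) ≈ 0.0012 M.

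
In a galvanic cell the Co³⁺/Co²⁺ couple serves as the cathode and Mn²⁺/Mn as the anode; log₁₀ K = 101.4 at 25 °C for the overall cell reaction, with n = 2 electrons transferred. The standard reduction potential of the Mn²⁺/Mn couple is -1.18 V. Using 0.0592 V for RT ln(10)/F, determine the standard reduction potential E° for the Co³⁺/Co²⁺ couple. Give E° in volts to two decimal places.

+1.82 V

E°cell = (0.0592/n)·log K = (0.0592/2)(101.4) = +3.001 V.
Since Co³⁺/Co²⁺ is the cathode and Mn²⁺/Mn the anode, E°cell = E°(Co³⁺/Co²⁺) − E°(Mn²⁺/Mn).
So E°(Co³⁺/Co²⁺) = E°cell + E°(Mn²⁺/Mn) = +3.001 + (-1.18) = +1.82 V.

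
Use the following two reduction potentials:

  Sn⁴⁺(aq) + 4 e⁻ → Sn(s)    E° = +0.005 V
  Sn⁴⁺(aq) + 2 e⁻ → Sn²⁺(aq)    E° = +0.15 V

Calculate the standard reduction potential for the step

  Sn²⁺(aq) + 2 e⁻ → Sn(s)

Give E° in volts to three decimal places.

Sequential free energies add, so n₃E°₃ = n₁E°₁ + n₂E°₂.
With n₃ = 4, and the known step contributing 2×(+0.15) V, the unknown satisfies 2·E° = 4×(+0.005) − 2×(+0.15) = -0.280.
E° = -0.280 / 2 = -0.140 V.

-0.140 V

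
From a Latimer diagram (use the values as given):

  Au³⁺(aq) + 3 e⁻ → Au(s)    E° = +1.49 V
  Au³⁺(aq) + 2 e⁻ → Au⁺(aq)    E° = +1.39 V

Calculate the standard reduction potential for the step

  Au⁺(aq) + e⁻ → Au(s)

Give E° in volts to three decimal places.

+1.690 V

Sequential free energies add, so n₃E°₃ = n₁E°₁ + n₂E°₂.
With n₃ = 3, and the known step contributing 2×(+1.39) V, the unknown satisfies 1·E° = 3×(+1.49) − 2×(+1.39) = +1.690.
E° = +1.690 / 1 = +1.690 V.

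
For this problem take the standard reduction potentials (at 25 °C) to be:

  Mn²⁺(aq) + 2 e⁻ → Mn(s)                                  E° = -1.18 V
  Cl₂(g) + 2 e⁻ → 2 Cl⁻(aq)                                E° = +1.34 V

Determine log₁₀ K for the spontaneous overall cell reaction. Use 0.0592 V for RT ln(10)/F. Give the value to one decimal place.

Cathode: Cl₂/Cl⁻; anode: Mn²⁺/Mn. E°cell = +2.52 V, n = 2.
log K = nE°cell / 0.0592 = (2)(+2.52) / 0.0592 = 85.1.

85.1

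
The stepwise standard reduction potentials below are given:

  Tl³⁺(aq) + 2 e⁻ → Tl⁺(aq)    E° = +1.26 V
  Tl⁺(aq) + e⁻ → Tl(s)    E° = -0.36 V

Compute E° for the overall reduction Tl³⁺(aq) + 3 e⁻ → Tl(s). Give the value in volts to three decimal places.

+0.720 V

Adding the free-energy changes (−nFE°) of the two steps gives −n₃FE°₃ = −n₁FE°₁ − n₂FE°₂.
E°₃ = (2×+1.26 + 1×-0.36) / 3 = (+2.160) / 3 = +0.720 V.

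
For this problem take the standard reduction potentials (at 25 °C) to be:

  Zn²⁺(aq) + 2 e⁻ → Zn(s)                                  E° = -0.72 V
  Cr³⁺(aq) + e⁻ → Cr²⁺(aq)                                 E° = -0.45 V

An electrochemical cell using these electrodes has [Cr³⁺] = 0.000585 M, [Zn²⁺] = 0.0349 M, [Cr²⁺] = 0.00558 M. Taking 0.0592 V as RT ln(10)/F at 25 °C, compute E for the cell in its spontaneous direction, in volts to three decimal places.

+0.255 V

Cr³⁺/Cr²⁺ is the cathode (higher E°), Zn²⁺/Zn the anode: E°cell = -0.45 − (-0.72) = +0.27 V, n = 2.
Overall: 2 Cr³⁺(aq) + Zn(s) → 2 Cr²⁺(aq) + Zn²⁺(aq)
Q = [Cr²⁺]^2·[Zn²⁺] / ([Cr³⁺]^2); log Q = 0.502.
E = E° − (0.0592/n) log Q = +0.27 − (0.0592/2)(0.502) = +0.255 V.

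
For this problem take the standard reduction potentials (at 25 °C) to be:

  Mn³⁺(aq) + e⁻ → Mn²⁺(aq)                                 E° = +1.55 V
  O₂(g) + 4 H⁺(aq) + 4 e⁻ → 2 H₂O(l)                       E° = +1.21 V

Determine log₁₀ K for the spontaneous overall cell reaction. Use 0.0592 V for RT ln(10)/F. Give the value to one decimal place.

Cathode: Mn³⁺/Mn²⁺; anode: O₂/H₂O. E°cell = +0.34 V, n = 4.
log K = nE°cell / 0.0592 = (4)(+0.34) / 0.0592 = 23.0.

23.0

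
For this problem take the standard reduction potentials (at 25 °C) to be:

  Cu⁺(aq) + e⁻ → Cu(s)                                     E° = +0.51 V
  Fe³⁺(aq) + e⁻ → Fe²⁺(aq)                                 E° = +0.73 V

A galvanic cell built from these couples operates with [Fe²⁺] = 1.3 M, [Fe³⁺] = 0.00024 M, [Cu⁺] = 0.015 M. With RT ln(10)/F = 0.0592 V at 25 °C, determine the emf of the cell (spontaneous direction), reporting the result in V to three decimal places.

Fe³⁺/Fe²⁺ is the cathode (higher E°), Cu⁺/Cu the anode: E°cell = +0.73 − (+0.51) = +0.22 V, n = 1.
Overall: Fe³⁺(aq) + Cu(s) → Fe²⁺(aq) + Cu⁺(aq)
Q = [Fe²⁺]·[Cu⁺] / ([Fe³⁺]); log Q = 1.910.
E = E° − (0.0592/n) log Q = +0.22 − (0.0592/1)(1.910) = +0.107 V.

+0.107 V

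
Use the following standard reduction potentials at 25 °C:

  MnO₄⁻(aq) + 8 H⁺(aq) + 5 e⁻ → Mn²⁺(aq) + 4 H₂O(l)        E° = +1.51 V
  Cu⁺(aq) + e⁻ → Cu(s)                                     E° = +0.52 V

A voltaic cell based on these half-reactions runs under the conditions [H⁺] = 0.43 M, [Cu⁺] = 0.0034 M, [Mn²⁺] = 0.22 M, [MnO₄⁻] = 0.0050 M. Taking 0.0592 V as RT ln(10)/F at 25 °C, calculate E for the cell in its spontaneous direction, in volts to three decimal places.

+1.082 V

MnO₄⁻/Mn²⁺ is the cathode (higher E°), Cu⁺/Cu the anode: E°cell = +1.51 − (+0.52) = +0.99 V, n = 5.
Overall: MnO₄⁻(aq) + 8 H⁺(aq) + 5 Cu(s) → Mn²⁺(aq) + 4 H₂O(l) + 5 Cu⁺(aq)
Q = [Mn²⁺]·[Cu⁺]^5 / ([MnO₄⁻]·[H⁺]^8); log Q = -7.767.
E = E° − (0.0592/n) log Q = +0.99 − (0.0592/5)(-7.767) = +1.082 V.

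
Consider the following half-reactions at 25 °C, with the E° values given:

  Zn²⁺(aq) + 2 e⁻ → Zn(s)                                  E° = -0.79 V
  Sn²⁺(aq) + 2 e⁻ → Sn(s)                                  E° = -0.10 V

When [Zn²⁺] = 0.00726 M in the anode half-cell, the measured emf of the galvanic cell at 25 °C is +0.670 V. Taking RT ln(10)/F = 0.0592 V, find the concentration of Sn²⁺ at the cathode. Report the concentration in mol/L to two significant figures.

Sn²⁺/Sn is the cathode, Zn²⁺/Zn the anode: E°cell = +0.69 V, n = 2.
Overall reaction: Sn²⁺(aq) + Zn(s) → Sn(s) + Zn²⁺(aq); Q = [Zn²⁺]^1/[Sn²⁺]^1.
From E = E° − (0.0592/n) log Q: log Q = (E° − E)·n/0.0592 = (+0.69 − (+0.670))·2/0.0592 = 0.6757.
So 1·log[Sn²⁺] = 1·log(0.00726) − log Q = -2.1391 − (0.6757) = -2.8148; [Sn²⁺] = 10^(-2.8148) ≈ 0.0015 M.

0.0015 M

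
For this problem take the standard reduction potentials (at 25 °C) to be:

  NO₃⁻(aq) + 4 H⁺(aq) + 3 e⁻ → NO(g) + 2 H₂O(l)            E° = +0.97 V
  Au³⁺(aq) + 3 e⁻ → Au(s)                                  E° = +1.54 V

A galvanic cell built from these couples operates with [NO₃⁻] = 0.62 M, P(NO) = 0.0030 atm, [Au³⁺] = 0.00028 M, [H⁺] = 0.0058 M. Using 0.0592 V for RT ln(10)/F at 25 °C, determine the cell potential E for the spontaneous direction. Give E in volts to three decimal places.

Au³⁺/Au is the cathode (higher E°), NO₃⁻/NO the anode: E°cell = +1.54 − (+0.97) = +0.57 V, n = 3.
Overall: Au³⁺(aq) + NO(g) + 2 H₂O(l) → Au(s) + NO₃⁻(aq) + 4 H⁺(aq)
Q = [NO₃⁻]·[H⁺]^4 / ([Au³⁺]·P(NO)); log Q = -3.078.
E = E° − (0.0592/n) log Q = +0.57 − (0.0592/3)(-3.078) = +0.631 V.

+0.631 V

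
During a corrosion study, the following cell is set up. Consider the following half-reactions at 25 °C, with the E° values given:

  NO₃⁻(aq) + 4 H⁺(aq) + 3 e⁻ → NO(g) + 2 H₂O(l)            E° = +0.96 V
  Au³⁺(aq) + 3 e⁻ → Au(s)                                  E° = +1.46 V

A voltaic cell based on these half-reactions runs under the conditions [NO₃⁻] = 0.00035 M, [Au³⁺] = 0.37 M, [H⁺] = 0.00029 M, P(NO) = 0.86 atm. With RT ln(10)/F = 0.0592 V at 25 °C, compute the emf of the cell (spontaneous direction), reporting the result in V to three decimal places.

Au³⁺/Au is the cathode (higher E°), NO₃⁻/NO the anode: E°cell = +1.46 − (+0.96) = +0.50 V, n = 3.
Overall: Au³⁺(aq) + NO(g) + 2 H₂O(l) → Au(s) + NO₃⁻(aq) + 4 H⁺(aq)
Q = [NO₃⁻]·[H⁺]^4 / ([Au³⁺]·P(NO)); log Q = -17.109.
E = E° − (0.0592/n) log Q = +0.50 − (0.0592/3)(-17.109) = +0.838 V.

+0.838 V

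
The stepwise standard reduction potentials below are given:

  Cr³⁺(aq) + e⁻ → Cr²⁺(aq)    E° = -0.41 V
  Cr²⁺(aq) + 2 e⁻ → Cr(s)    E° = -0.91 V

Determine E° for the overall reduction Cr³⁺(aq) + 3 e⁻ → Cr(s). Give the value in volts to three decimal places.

Standard free energies of sequential steps add: ΔG°₃ = ΔG°₁ + ΔG°₂, so n₃E°₃ = n₁E°₁ + n₂E°₂.
E°₃ = (1×-0.41 + 2×-0.91) / 3 = (-2.230) / 3 = -0.743 V.
Simply averaging or adding the two E° values would be wrong; the electron-weighted sum is required.

-0.743 V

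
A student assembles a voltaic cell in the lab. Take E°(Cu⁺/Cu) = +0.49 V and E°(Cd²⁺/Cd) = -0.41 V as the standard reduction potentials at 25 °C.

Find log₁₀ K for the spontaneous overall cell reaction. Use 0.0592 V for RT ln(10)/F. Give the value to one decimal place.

30.4

Cathode: Cu⁺/Cu; anode: Cd²⁺/Cd. E°cell = +0.90 V, n = 2.
log K = nE°cell / 0.0592 = (2)(+0.90) / 0.0592 = 30.4.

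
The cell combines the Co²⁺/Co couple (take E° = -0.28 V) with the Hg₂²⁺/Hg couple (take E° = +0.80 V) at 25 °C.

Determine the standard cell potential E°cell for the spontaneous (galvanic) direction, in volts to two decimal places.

The Hg₂²⁺/Hg couple has the higher reduction potential, so it is the cathode; Co²⁺/Co is oxidised at the anode.
E°cell = E°(cathode) − E°(anode) = (+0.80) − (-0.28) = +1.08 V.

+1.08 V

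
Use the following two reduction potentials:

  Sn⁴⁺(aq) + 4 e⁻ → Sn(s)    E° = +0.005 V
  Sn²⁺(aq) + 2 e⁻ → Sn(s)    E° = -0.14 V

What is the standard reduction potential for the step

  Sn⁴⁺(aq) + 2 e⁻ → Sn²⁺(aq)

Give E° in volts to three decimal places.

+0.150 V

Sequential free energies add, so n₃E°₃ = n₁E°₁ + n₂E°₂.
With n₃ = 4, and the known step contributing 2×(-0.14) V, the unknown satisfies 2·E° = 4×(+0.005) − 2×(-0.14) = +0.300.
E° = +0.300 / 2 = +0.150 V.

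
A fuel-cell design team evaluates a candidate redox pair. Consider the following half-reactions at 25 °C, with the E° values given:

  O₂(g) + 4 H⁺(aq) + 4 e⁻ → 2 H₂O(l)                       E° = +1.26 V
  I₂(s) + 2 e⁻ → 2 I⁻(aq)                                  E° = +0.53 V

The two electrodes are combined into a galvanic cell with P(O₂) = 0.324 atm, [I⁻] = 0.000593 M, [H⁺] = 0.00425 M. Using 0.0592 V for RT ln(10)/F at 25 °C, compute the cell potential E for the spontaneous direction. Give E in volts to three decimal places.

+0.391 V

O₂/H₂O is the cathode (higher E°), I₂/I⁻ the anode: E°cell = +1.26 − (+0.53) = +0.73 V, n = 4.
Overall: O₂(g) + 4 H⁺(aq) + 4 I⁻(aq) → 2 H₂O(l) + 2 I₂(s)
Q = 1 / (P(O₂)·[H⁺]^4·[I⁻]^4); log Q = 22.884.
E = E° − (0.0592/n) log Q = +0.73 − (0.0592/4)(22.884) = +0.391 V.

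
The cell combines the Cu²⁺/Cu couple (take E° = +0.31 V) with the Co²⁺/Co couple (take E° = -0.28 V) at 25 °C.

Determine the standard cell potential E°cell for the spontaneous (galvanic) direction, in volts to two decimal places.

+0.59 V

The Cu²⁺/Cu couple has the higher reduction potential, so it is the cathode; Co²⁺/Co is oxidised at the anode.
E°cell = E°(cathode) − E°(anode) = (+0.31) − (-0.28) = +0.59 V.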